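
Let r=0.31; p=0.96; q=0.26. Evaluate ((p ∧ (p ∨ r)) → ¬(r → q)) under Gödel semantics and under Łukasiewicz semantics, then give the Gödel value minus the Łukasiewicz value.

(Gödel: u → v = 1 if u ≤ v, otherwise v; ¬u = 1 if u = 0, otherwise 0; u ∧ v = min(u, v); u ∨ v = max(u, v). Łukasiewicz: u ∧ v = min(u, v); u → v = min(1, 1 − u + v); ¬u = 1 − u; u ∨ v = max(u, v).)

Gödel evaluation:
  (p ∨ r) = max(0.96, 0.31) = 0.96
  (p ∧ (p ∨ r)) = min(0.96, 0.96) = 0.96
  (r → q): 0.31 > 0.26, so result = 0.26
  ¬(r → q): Gödel ¬ of 0.26 = 0 (operand ≠ 0)
  ((p ∧ (p ∨ r)) → ¬(r → q)): 0.96 > 0, so result = 0
  Gödel value = 0
Łukasiewicz evaluation:
  (p ∨ r) = max(0.96, 0.31) = 0.96
  (p ∧ (p ∨ r)) = min(0.96, 0.96) = 0.96
  (r → q): min(1, 1 − 0.31 + 0.26) = 0.95
  ¬(r → q): Łukasiewicz ¬ gives 1 − 0.95 = 0.05
  ((p ∧ (p ∨ r)) → ¬(r → q)): min(1, 1 − 0.96 + 0.05) = 0.09
  Łukasiewicz value = 0.09
Difference: 0 − 0.09 = -0.09

-0.09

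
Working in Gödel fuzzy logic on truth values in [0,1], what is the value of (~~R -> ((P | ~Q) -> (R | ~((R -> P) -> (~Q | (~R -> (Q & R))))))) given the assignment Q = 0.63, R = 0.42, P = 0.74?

0.42

~R: Gödel ¬ of 0.42 = 0 (operand ≠ 0)
~~R: Gödel ¬ of 0 = 1 (operand is 0)
~Q: Gödel ¬ of 0.63 = 0 (operand ≠ 0)
(P | ~Q) = max(0.74, 0) = 0.74
(R -> P): 0.42 ≤ 0.74, so result = 1
~Q: Gödel ¬ of 0.63 = 0 (operand ≠ 0)
~R: Gödel ¬ of 0.42 = 0 (operand ≠ 0)
(Q & R) = min(0.63, 0.42) = 0.42
(~R -> (Q & R)): 0 ≤ 0.42, so result = 1
(~Q | (~R -> (Q & R))) = max(0, 1) = 1
((R -> P) -> (~Q | (~R -> (Q & R)))): 1 ≤ 1, so result = 1
~((R -> P) -> (~Q | (~R -> (Q & R)))): Gödel ¬ of 1 = 0 (operand ≠ 0)
(R | ~((R -> P) -> (~Q | (~R -> (Q & R))))) = max(0.42, 0) = 0.42
((P | ~Q) -> (R | ~((R -> P) -> (~Q | (~R -> (Q & R)))))): 0.74 > 0.42, so result = 0.42
(~~R -> ((P | ~Q) -> (R | ~((R -> P) -> (~Q | (~R -> (Q & R))))))): 1 > 0.42, so result = 0.42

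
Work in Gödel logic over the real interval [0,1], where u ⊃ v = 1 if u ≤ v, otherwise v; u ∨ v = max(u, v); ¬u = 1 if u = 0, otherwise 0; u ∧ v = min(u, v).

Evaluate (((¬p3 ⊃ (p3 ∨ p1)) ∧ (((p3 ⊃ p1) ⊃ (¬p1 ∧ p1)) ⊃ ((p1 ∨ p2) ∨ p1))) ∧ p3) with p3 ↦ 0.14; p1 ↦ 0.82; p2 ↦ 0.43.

0.14

¬p3: Gödel ¬ of 0.14 = 0 (operand ≠ 0)
(p3 ∨ p1) = max(0.14, 0.82) = 0.82
(¬p3 ⊃ (p3 ∨ p1)): 0 ≤ 0.82, so result = 1
(p3 ⊃ p1): 0.14 ≤ 0.82, so result = 1
¬p1: Gödel ¬ of 0.82 = 0 (operand ≠ 0)
(¬p1 ∧ p1) = min(0, 0.82) = 0
((p3 ⊃ p1) ⊃ (¬p1 ∧ p1)): 1 > 0, so result = 0
(p1 ∨ p2) = max(0.82, 0.43) = 0.82
((p1 ∨ p2) ∨ p1) = max(0.82, 0.82) = 0.82
(((p3 ⊃ p1) ⊃ (¬p1 ∧ p1)) ⊃ ((p1 ∨ p2) ∨ p1)): 0 ≤ 0.82, so result = 1
((¬p3 ⊃ (p3 ∨ p1)) ∧ (((p3 ⊃ p1) ⊃ (¬p1 ∧ p1)) ⊃ ((p1 ∨ p2) ∨ p1))) = min(1, 1) = 1
(((¬p3 ⊃ (p3 ∨ p1)) ∧ (((p3 ⊃ p1) ⊃ (¬p1 ∧ p1)) ⊃ ((p1 ∨ p2) ∨ p1))) ∧ p3) = min(1, 0.14) = 0.14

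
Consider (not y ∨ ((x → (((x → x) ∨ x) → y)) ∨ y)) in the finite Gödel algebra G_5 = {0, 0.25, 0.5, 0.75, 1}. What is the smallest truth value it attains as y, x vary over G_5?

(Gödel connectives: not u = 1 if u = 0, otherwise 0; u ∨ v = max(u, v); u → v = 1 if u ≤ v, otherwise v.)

The minimum is attained at y = 0.25, x = 0.5:
  not y: Gödel ¬ of 0.25 = 0 (operand ≠ 0)
  (x → x): 0.5 ≤ 0.5, so result = 1
  ((x → x) ∨ x) = max(1, 0.5) = 1
  (((x → x) ∨ x) → y): 1 > 0.25, so result = 0.25
  (x → (((x → x) ∨ x) → y)): 0.5 > 0.25, so result = 0.25
  ((x → (((x → x) ∨ x) → y)) ∨ y) = max(0.25, 0.25) = 0.25
  (not y ∨ ((x → (((x → x) ∨ x) → y)) ∨ y)) = max(0, 0.25) = 0.25
Checking all 25 assignments confirms none give a value below 0.25.

0.25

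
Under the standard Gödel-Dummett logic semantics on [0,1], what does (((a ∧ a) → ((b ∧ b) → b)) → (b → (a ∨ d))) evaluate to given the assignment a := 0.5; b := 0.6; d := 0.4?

(a ∧ a) = min(0.5, 0.5) = 0.5
(b ∧ b) = min(0.6, 0.6) = 0.6
((b ∧ b) → b): 0.6 ≤ 0.6, so result = 1
((a ∧ a) → ((b ∧ b) → b)): 0.5 ≤ 1, so result = 1
(a ∨ d) = max(0.5, 0.4) = 0.5
(b → (a ∨ d)): 0.6 > 0.5, so result = 0.5
(((a ∧ a) → ((b ∧ b) → b)) → (b → (a ∨ d))): 1 > 0.5, so result = 0.5

0.50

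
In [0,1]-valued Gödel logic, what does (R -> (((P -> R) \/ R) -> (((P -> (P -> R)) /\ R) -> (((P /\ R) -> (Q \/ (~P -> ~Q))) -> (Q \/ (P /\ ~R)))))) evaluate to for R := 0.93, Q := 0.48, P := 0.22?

0.48

(P -> R): 0.22 ≤ 0.93, so result = 1
((P -> R) \/ R) = max(1, 0.93) = 1
(P -> R): 0.22 ≤ 0.93, so result = 1
(P -> (P -> R)): 0.22 ≤ 1, so result = 1
((P -> (P -> R)) /\ R) = min(1, 0.93) = 0.93
(P /\ R) = min(0.22, 0.93) = 0.22
~P: Gödel ¬ of 0.22 = 0 (operand ≠ 0)
~Q: Gödel ¬ of 0.48 = 0 (operand ≠ 0)
(~P -> ~Q): 0 ≤ 0, so result = 1
(Q \/ (~P -> ~Q)) = max(0.48, 1) = 1
((P /\ R) -> (Q \/ (~P -> ~Q))): 0.22 ≤ 1, so result = 1
~R: Gödel ¬ of 0.93 = 0 (operand ≠ 0)
(P /\ ~R) = min(0.22, 0) = 0
(Q \/ (P /\ ~R)) = max(0.48, 0) = 0.48
(((P /\ R) -> (Q \/ (~P -> ~Q))) -> (Q \/ (P /\ ~R))): 1 > 0.48, so result = 0.48
(((P -> (P -> R)) /\ R) -> (((P /\ R) -> (Q \/ (~P -> ~Q))) -> (Q \/ (P /\ ~R)))): 0.93 > 0.48, so result = 0.48
(((P -> R) \/ R) -> (((P -> (P -> R)) /\ R) -> (((P /\ R) -> (Q \/ (~P -> ~Q))) -> (Q \/ (P /\ ~R))))): 1 > 0.48, so result = 0.48
(R -> (((P -> R) \/ R) -> (((P -> (P -> R)) /\ R) -> (((P /\ R) -> (Q \/ (~P -> ~Q))) -> (Q \/ (P /\ ~R)))))): 0.93 > 0.48, so result = 0.48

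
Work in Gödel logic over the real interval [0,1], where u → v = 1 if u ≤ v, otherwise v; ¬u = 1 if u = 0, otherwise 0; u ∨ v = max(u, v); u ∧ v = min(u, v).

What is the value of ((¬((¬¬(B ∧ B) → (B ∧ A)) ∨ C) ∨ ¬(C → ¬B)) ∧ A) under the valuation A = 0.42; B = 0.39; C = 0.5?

0.42

(B ∧ B) = min(0.39, 0.39) = 0.39
¬(B ∧ B): Gödel ¬ of 0.39 = 0 (operand ≠ 0)
¬¬(B ∧ B): Gödel ¬ of 0 = 1 (operand is 0)
(B ∧ A) = min(0.39, 0.42) = 0.39
(¬¬(B ∧ B) → (B ∧ A)): 1 > 0.39, so result = 0.39
((¬¬(B ∧ B) → (B ∧ A)) ∨ C) = max(0.39, 0.5) = 0.5
¬((¬¬(B ∧ B) → (B ∧ A)) ∨ C): Gödel ¬ of 0.5 = 0 (operand ≠ 0)
¬B: Gödel ¬ of 0.39 = 0 (operand ≠ 0)
(C → ¬B): 0.5 > 0, so result = 0
¬(C → ¬B): Gödel ¬ of 0 = 1 (operand is 0)
(¬((¬¬(B ∧ B) → (B ∧ A)) ∨ C) ∨ ¬(C → ¬B)) = max(0, 1) = 1
((¬((¬¬(B ∧ B) → (B ∧ A)) ∨ C) ∨ ¬(C → ¬B)) ∧ A) = min(1, 0.42) = 0.42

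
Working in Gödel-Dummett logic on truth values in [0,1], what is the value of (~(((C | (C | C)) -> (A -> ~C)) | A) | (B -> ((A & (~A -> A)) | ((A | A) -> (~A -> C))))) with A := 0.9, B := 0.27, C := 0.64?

1.00

(C | C) = max(0.64, 0.64) = 0.64
(C | (C | C)) = max(0.64, 0.64) = 0.64
~C: Gödel ¬ of 0.64 = 0 (operand ≠ 0)
(A -> ~C): 0.9 > 0, so result = 0
((C | (C | C)) -> (A -> ~C)): 0.64 > 0, so result = 0
(((C | (C | C)) -> (A -> ~C)) | A) = max(0, 0.9) = 0.9
~(((C | (C | C)) -> (A -> ~C)) | A): Gödel ¬ of 0.9 = 0 (operand ≠ 0)
~A: Gödel ¬ of 0.9 = 0 (operand ≠ 0)
(~A -> A): 0 ≤ 0.9, so result = 1
(A & (~A -> A)) = min(0.9, 1) = 0.9
(A | A) = max(0.9, 0.9) = 0.9
~A: Gödel ¬ of 0.9 = 0 (operand ≠ 0)
(~A -> C): 0 ≤ 0.64, so result = 1
((A | A) -> (~A -> C)): 0.9 ≤ 1, so result = 1
((A & (~A -> A)) | ((A | A) -> (~A -> C))) = max(0.9, 1) = 1
(B -> ((A & (~A -> A)) | ((A | A) -> (~A -> C)))): 0.27 ≤ 1, so result = 1
(~(((C | (C | C)) -> (A -> ~C)) | A) | (B -> ((A & (~A -> A)) | ((A | A) -> (~A -> C))))) = max(0, 1) = 1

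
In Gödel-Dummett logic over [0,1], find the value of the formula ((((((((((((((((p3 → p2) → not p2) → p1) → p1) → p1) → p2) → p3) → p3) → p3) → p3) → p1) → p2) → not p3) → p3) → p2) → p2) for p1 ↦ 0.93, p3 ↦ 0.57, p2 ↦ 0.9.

(p3 → p2): 0.57 ≤ 0.9, so result = 1
not p2: Gödel ¬ of 0.9 = 0 (operand ≠ 0)
((p3 → p2) → not p2): 1 > 0, so result = 0
(((p3 → p2) → not p2) → p1): 0 ≤ 0.93, so result = 1
((((p3 → p2) → not p2) → p1) → p1): 1 > 0.93, so result = 0.93
(((((p3 → p2) → not p2) → p1) → p1) → p1): 0.93 ≤ 0.93, so result = 1
((((((p3 → p2) → not p2) → p1) → p1) → p1) → p2): 1 > 0.9, so result = 0.9
(((((((p3 → p2) → not p2) → p1) → p1) → p1) → p2) → p3): 0.9 > 0.57, so result = 0.57
((((((((p3 → p2) → not p2) → p1) → p1) → p1) → p2) → p3) → p3): 0.57 ≤ 0.57, so result = 1
(((((((((p3 → p2) → not p2) → p1) → p1) → p1) → p2) → p3) → p3) → p3): 1 > 0.57, so result = 0.57
((((((((((p3 → p2) → not p2) → p1) → p1) → p1) → p2) → p3) → p3) → p3) → p3): 0.57 ≤ 0.57, so result = 1
(((((((((((p3 → p2) → not p2) → p1) → p1) → p1) → p2) → p3) → p3) → p3) → p3) → p1): 1 > 0.93, so result = 0.93
((((((((((((p3 → p2) → not p2) → p1) → p1) → p1) → p2) → p3) → p3) → p3) → p3) → p1) → p2): 0.93 > 0.9, so result = 0.9
not p3: Gödel ¬ of 0.57 = 0 (operand ≠ 0)
(((((((((((((p3 → p2) → not p2) → p1) → p1) → p1) → p2) → p3) → p3) → p3) → p3) → p1) → p2) → not p3): 0.9 > 0, so result = 0
((((((((((((((p3 → p2) → not p2) → p1) → p1) → p1) → p2) → p3) → p3) → p3) → p3) → p1) → p2) → not p3) → p3): 0 ≤ 0.57, so result = 1
(((((((((((((((p3 → p2) → not p2) → p1) → p1) → p1) → p2) → p3) → p3) → p3) → p3) → p1) → p2) → not p3) → p3) → p2): 1 > 0.9, so result = 0.9
((((((((((((((((p3 → p2) → not p2) → p1) → p1) → p1) → p2) → p3) → p3) → p3) → p3) → p1) → p2) → not p3) → p3) → p2) → p2): 0.9 ≤ 0.9, so result = 1

1.00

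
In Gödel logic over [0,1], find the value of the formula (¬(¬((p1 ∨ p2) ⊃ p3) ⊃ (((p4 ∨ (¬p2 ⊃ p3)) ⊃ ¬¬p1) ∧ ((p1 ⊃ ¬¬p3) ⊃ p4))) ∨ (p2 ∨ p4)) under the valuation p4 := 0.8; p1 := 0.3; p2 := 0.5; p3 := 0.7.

0.80

(p1 ∨ p2) = max(0.3, 0.5) = 0.5
((p1 ∨ p2) ⊃ p3): 0.5 ≤ 0.7, so result = 1
¬((p1 ∨ p2) ⊃ p3): Gödel ¬ of 1 = 0 (operand ≠ 0)
¬p2: Gödel ¬ of 0.5 = 0 (operand ≠ 0)
(¬p2 ⊃ p3): 0 ≤ 0.7, so result = 1
(p4 ∨ (¬p2 ⊃ p3)) = max(0.8, 1) = 1
¬p1: Gödel ¬ of 0.3 = 0 (operand ≠ 0)
¬¬p1: Gödel ¬ of 0 = 1 (operand is 0)
((p4 ∨ (¬p2 ⊃ p3)) ⊃ ¬¬p1): 1 ≤ 1, so result = 1
¬p3: Gödel ¬ of 0.7 = 0 (operand ≠ 0)
¬¬p3: Gödel ¬ of 0 = 1 (operand is 0)
(p1 ⊃ ¬¬p3): 0.3 ≤ 1, so result = 1
((p1 ⊃ ¬¬p3) ⊃ p4): 1 > 0.8, so result = 0.8
(((p4 ∨ (¬p2 ⊃ p3)) ⊃ ¬¬p1) ∧ ((p1 ⊃ ¬¬p3) ⊃ p4)) = min(1, 0.8) = 0.8
(¬((p1 ∨ p2) ⊃ p3) ⊃ (((p4 ∨ (¬p2 ⊃ p3)) ⊃ ¬¬p1) ∧ ((p1 ⊃ ¬¬p3) ⊃ p4))): 0 ≤ 0.8, so result = 1
¬(¬((p1 ∨ p2) ⊃ p3) ⊃ (((p4 ∨ (¬p2 ⊃ p3)) ⊃ ¬¬p1) ∧ ((p1 ⊃ ¬¬p3) ⊃ p4))): Gödel ¬ of 1 = 0 (operand ≠ 0)
(p2 ∨ p4) = max(0.5, 0.8) = 0.8
(¬(¬((p1 ∨ p2) ⊃ p3) ⊃ (((p4 ∨ (¬p2 ⊃ p3)) ⊃ ¬¬p1) ∧ ((p1 ⊃ ¬¬p3) ⊃ p4))) ∨ (p2 ∨ p4)) = max(0, 0.8) = 0.8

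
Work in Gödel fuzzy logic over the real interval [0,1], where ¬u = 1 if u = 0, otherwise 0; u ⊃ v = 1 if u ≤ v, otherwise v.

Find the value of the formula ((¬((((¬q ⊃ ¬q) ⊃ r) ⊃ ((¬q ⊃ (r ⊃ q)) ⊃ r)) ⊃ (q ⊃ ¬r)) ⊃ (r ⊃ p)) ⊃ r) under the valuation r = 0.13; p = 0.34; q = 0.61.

0.13

¬q: Gödel ¬ of 0.61 = 0 (operand ≠ 0)
¬q: Gödel ¬ of 0.61 = 0 (operand ≠ 0)
(¬q ⊃ ¬q): 0 ≤ 0, so result = 1
((¬q ⊃ ¬q) ⊃ r): 1 > 0.13, so result = 0.13
¬q: Gödel ¬ of 0.61 = 0 (operand ≠ 0)
(r ⊃ q): 0.13 ≤ 0.61, so result = 1
(¬q ⊃ (r ⊃ q)): 0 ≤ 1, so result = 1
((¬q ⊃ (r ⊃ q)) ⊃ r): 1 > 0.13, so result = 0.13
(((¬q ⊃ ¬q) ⊃ r) ⊃ ((¬q ⊃ (r ⊃ q)) ⊃ r)): 0.13 ≤ 0.13, so result = 1
¬r: Gödel ¬ of 0.13 = 0 (operand ≠ 0)
(q ⊃ ¬r): 0.61 > 0, so result = 0
((((¬q ⊃ ¬q) ⊃ r) ⊃ ((¬q ⊃ (r ⊃ q)) ⊃ r)) ⊃ (q ⊃ ¬r)): 1 > 0, so result = 0
¬((((¬q ⊃ ¬q) ⊃ r) ⊃ ((¬q ⊃ (r ⊃ q)) ⊃ r)) ⊃ (q ⊃ ¬r)): Gödel ¬ of 0 = 1 (operand is 0)
(r ⊃ p): 0.13 ≤ 0.34, so result = 1
(¬((((¬q ⊃ ¬q) ⊃ r) ⊃ ((¬q ⊃ (r ⊃ q)) ⊃ r)) ⊃ (q ⊃ ¬r)) ⊃ (r ⊃ p)): 1 ≤ 1, so result = 1
((¬((((¬q ⊃ ¬q) ⊃ r) ⊃ ((¬q ⊃ (r ⊃ q)) ⊃ r)) ⊃ (q ⊃ ¬r)) ⊃ (r ⊃ p)) ⊃ r): 1 > 0.13, so result = 0.13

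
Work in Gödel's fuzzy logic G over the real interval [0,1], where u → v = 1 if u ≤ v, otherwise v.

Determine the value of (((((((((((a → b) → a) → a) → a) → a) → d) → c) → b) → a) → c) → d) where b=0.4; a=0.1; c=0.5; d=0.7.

(a → b): 0.1 ≤ 0.4, so result = 1
((a → b) → a): 1 > 0.1, so result = 0.1
(((a → b) → a) → a): 0.1 ≤ 0.1, so result = 1
((((a → b) → a) → a) → a): 1 > 0.1, so result = 0.1
(((((a → b) → a) → a) → a) → a): 0.1 ≤ 0.1, so result = 1
((((((a → b) → a) → a) → a) → a) → d): 1 > 0.7, so result = 0.7
(((((((a → b) → a) → a) → a) → a) → d) → c): 0.7 > 0.5, so result = 0.5
((((((((a → b) → a) → a) → a) → a) → d) → c) → b): 0.5 > 0.4, so result = 0.4
(((((((((a → b) → a) → a) → a) → a) → d) → c) → b) → a): 0.4 > 0.1, so result = 0.1
((((((((((a → b) → a) → a) → a) → a) → d) → c) → b) → a) → c): 0.1 ≤ 0.5, so result = 1
(((((((((((a → b) → a) → a) → a) → a) → d) → c) → b) → a) → c) → d): 1 > 0.7, so result = 0.7

0.70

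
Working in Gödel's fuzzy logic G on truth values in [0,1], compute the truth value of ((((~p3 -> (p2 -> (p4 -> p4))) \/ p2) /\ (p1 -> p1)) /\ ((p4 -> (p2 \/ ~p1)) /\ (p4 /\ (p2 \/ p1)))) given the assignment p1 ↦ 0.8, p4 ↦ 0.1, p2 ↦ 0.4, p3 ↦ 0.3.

0.10

~p3: Gödel ¬ of 0.3 = 0 (operand ≠ 0)
(p4 -> p4): 0.1 ≤ 0.1, so result = 1
(p2 -> (p4 -> p4)): 0.4 ≤ 1, so result = 1
(~p3 -> (p2 -> (p4 -> p4))): 0 ≤ 1, so result = 1
((~p3 -> (p2 -> (p4 -> p4))) \/ p2) = max(1, 0.4) = 1
(p1 -> p1): 0.8 ≤ 0.8, so result = 1
(((~p3 -> (p2 -> (p4 -> p4))) \/ p2) /\ (p1 -> p1)) = min(1, 1) = 1
~p1: Gödel ¬ of 0.8 = 0 (operand ≠ 0)
(p2 \/ ~p1) = max(0.4, 0) = 0.4
(p4 -> (p2 \/ ~p1)): 0.1 ≤ 0.4, so result = 1
(p2 \/ p1) = max(0.4, 0.8) = 0.8
(p4 /\ (p2 \/ p1)) = min(0.1, 0.8) = 0.1
((p4 -> (p2 \/ ~p1)) /\ (p4 /\ (p2 \/ p1))) = min(1, 0.1) = 0.1
((((~p3 -> (p2 -> (p4 -> p4))) \/ p2) /\ (p1 -> p1)) /\ ((p4 -> (p2 \/ ~p1)) /\ (p4 /\ (p2 \/ p1)))) = min(1, 0.1) = 0.1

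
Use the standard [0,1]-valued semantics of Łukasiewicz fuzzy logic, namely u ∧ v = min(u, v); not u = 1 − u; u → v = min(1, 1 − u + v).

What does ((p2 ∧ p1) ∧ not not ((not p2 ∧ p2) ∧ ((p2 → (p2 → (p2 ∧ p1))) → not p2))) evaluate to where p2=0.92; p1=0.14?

0.08

(p2 ∧ p1) = min(0.92, 0.14) = 0.14
not p2: Łukasiewicz ¬ gives 1 − 0.92 = 0.08
(not p2 ∧ p2) = min(0.08, 0.92) = 0.08
(p2 ∧ p1) = min(0.92, 0.14) = 0.14
(p2 → (p2 ∧ p1)): min(1, 1 − 0.92 + 0.14) = 0.22
(p2 → (p2 → (p2 ∧ p1))): min(1, 1 − 0.92 + 0.22) = 0.3
not p2: Łukasiewicz ¬ gives 1 − 0.92 = 0.08
((p2 → (p2 → (p2 ∧ p1))) → not p2): min(1, 1 − 0.3 + 0.08) = 0.78
((not p2 ∧ p2) ∧ ((p2 → (p2 → (p2 ∧ p1))) → not p2)) = min(0.08, 0.78) = 0.08
not ((not p2 ∧ p2) ∧ ((p2 → (p2 → (p2 ∧ p1))) → not p2)): Łukasiewicz ¬ gives 1 − 0.08 = 0.92
not not ((not p2 ∧ p2) ∧ ((p2 → (p2 → (p2 ∧ p1))) → not p2)): Łukasiewicz ¬ gives 1 − 0.92 = 0.08
((p2 ∧ p1) ∧ not not ((not p2 ∧ p2) ∧ ((p2 → (p2 → (p2 ∧ p1))) → not p2))) = min(0.14, 0.08) = 0.08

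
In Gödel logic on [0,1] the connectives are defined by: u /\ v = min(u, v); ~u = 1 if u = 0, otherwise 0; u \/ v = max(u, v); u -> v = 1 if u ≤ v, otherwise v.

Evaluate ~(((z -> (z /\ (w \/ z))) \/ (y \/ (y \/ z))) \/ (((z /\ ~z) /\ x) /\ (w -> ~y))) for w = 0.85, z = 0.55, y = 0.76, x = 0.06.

0.00

(w \/ z) = max(0.85, 0.55) = 0.85
(z /\ (w \/ z)) = min(0.55, 0.85) = 0.55
(z -> (z /\ (w \/ z))): 0.55 ≤ 0.55, so result = 1
(y \/ z) = max(0.76, 0.55) = 0.76
(y \/ (y \/ z)) = max(0.76, 0.76) = 0.76
((z -> (z /\ (w \/ z))) \/ (y \/ (y \/ z))) = max(1, 0.76) = 1
~z: Gödel ¬ of 0.55 = 0 (operand ≠ 0)
(z /\ ~z) = min(0.55, 0) = 0
((z /\ ~z) /\ x) = min(0, 0.06) = 0
~y: Gödel ¬ of 0.76 = 0 (operand ≠ 0)
(w -> ~y): 0.85 > 0, so result = 0
(((z /\ ~z) /\ x) /\ (w -> ~y)) = min(0, 0) = 0
(((z -> (z /\ (w \/ z))) \/ (y \/ (y \/ z))) \/ (((z /\ ~z) /\ x) /\ (w -> ~y))) = max(1, 0) = 1
~(((z -> (z /\ (w \/ z))) \/ (y \/ (y \/ z))) \/ (((z /\ ~z) /\ x) /\ (w -> ~y))): Gödel ¬ of 1 = 0 (operand ≠ 0)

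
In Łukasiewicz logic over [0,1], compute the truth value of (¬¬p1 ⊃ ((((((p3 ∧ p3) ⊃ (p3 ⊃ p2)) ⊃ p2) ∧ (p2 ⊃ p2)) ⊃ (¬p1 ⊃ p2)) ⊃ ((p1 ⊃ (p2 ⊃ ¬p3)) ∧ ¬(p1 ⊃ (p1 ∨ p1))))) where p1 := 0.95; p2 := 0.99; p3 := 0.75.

¬p1: Łukasiewicz ¬ gives 1 − 0.95 = 0.05
¬¬p1: Łukasiewicz ¬ gives 1 − 0.05 = 0.95
(p3 ∧ p3) = min(0.75, 0.75) = 0.75
(p3 ⊃ p2): min(1, 1 − 0.75 + 0.99) = 1
((p3 ∧ p3) ⊃ (p3 ⊃ p2)): min(1, 1 − 0.75 + 1) = 1
(((p3 ∧ p3) ⊃ (p3 ⊃ p2)) ⊃ p2): min(1, 1 − 1 + 0.99) = 0.99
(p2 ⊃ p2): min(1, 1 − 0.99 + 0.99) = 1
((((p3 ∧ p3) ⊃ (p3 ⊃ p2)) ⊃ p2) ∧ (p2 ⊃ p2)) = min(0.99, 1) = 0.99
¬p1: Łukasiewicz ¬ gives 1 − 0.95 = 0.05
(¬p1 ⊃ p2): min(1, 1 − 0.05 + 0.99) = 1
(((((p3 ∧ p3) ⊃ (p3 ⊃ p2)) ⊃ p2) ∧ (p2 ⊃ p2)) ⊃ (¬p1 ⊃ p2)): min(1, 1 − 0.99 + 1) = 1
¬p3: Łukasiewicz ¬ gives 1 − 0.75 = 0.25
(p2 ⊃ ¬p3): min(1, 1 − 0.99 + 0.25) = 0.26
(p1 ⊃ (p2 ⊃ ¬p3)): min(1, 1 − 0.95 + 0.26) = 0.31
(p1 ∨ p1) = max(0.95, 0.95) = 0.95
(p1 ⊃ (p1 ∨ p1)): min(1, 1 − 0.95 + 0.95) = 1
¬(p1 ⊃ (p1 ∨ p1)): Łukasiewicz ¬ gives 1 − 1 = 0
((p1 ⊃ (p2 ⊃ ¬p3)) ∧ ¬(p1 ⊃ (p1 ∨ p1))) = min(0.31, 0) = 0
((((((p3 ∧ p3) ⊃ (p3 ⊃ p2)) ⊃ p2) ∧ (p2 ⊃ p2)) ⊃ (¬p1 ⊃ p2)) ⊃ ((p1 ⊃ (p2 ⊃ ¬p3)) ∧ ¬(p1 ⊃ (p1 ∨ p1)))): min(1, 1 − 1 + 0) = 0
(¬¬p1 ⊃ ((((((p3 ∧ p3) ⊃ (p3 ⊃ p2)) ⊃ p2) ∧ (p2 ⊃ p2)) ⊃ (¬p1 ⊃ p2)) ⊃ ((p1 ⊃ (p2 ⊃ ¬p3)) ∧ ¬(p1 ⊃ (p1 ∨ p1))))): min(1, 1 − 0.95 + 0) = 0.05

0.05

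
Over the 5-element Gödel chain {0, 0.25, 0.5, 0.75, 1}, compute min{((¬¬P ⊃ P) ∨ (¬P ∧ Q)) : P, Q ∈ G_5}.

0.25

The minimum is attained at P = 0.25, Q = 0:
  ¬P: Gödel ¬ of 0.25 = 0 (operand ≠ 0)
  ¬¬P: Gödel ¬ of 0 = 1 (operand is 0)
  (¬¬P ⊃ P): 1 > 0.25, so result = 0.25
  ¬P: Gödel ¬ of 0.25 = 0 (operand ≠ 0)
  (¬P ∧ Q) = min(0, 0) = 0
  ((¬¬P ⊃ P) ∨ (¬P ∧ Q)) = max(0.25, 0) = 0.25
Checking all 25 assignments confirms none give a value below 0.25.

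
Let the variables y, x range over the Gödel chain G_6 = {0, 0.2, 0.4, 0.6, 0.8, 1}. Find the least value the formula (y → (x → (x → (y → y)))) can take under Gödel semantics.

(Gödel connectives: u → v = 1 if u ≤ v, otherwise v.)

1.00

Every assignment gives 1. For instance at y = 0, x = 0:
  (y → y): 0 ≤ 0, so result = 1
  (x → (y → y)): 0 ≤ 1, so result = 1
  (x → (x → (y → y))): 0 ≤ 1, so result = 1
  (y → (x → (x → (y → y)))): 0 ≤ 1, so result = 1
All 36 assignments give value 1 — the formula is a G_6-tautology.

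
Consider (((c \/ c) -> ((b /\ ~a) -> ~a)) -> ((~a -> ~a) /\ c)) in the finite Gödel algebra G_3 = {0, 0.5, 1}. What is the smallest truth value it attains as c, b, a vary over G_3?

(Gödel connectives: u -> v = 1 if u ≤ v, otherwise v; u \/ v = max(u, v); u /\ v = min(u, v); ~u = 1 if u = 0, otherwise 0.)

0.00

The minimum is attained at c = 0, b = 0, a = 0:
  (c \/ c) = max(0, 0) = 0
  ~a: Gödel ¬ of 0 = 1 (operand is 0)
  (b /\ ~a) = min(0, 1) = 0
  ~a: Gödel ¬ of 0 = 1 (operand is 0)
  ((b /\ ~a) -> ~a): 0 ≤ 1, so result = 1
  ((c \/ c) -> ((b /\ ~a) -> ~a)): 0 ≤ 1, so result = 1
  ~a: Gödel ¬ of 0 = 1 (operand is 0)
  ~a: Gödel ¬ of 0 = 1 (operand is 0)
  (~a -> ~a): 1 ≤ 1, so result = 1
  ((~a -> ~a) /\ c) = min(1, 0) = 0
  (((c \/ c) -> ((b /\ ~a) -> ~a)) -> ((~a -> ~a) /\ c)): 1 > 0, so result = 0
Checking all 27 assignments confirms none give a value below 0.00.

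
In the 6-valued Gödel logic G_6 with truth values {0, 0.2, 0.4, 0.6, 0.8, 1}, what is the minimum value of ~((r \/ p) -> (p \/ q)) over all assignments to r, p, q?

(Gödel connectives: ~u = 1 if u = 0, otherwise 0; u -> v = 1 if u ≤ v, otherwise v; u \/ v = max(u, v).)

The minimum is attained at r = 0, p = 0, q = 0:
  (r \/ p) = max(0, 0) = 0
  (p \/ q) = max(0, 0) = 0
  ((r \/ p) -> (p \/ q)): 0 ≤ 0, so result = 1
  ~((r \/ p) -> (p \/ q)): Gödel ¬ of 1 = 0 (operand ≠ 0)
Checking all 216 assignments confirms none give a value below 0.00.

0.00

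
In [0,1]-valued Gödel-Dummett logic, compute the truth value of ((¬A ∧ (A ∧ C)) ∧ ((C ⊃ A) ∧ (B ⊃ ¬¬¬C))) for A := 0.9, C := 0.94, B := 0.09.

0.00

¬A: Gödel ¬ of 0.9 = 0 (operand ≠ 0)
(A ∧ C) = min(0.9, 0.94) = 0.9
(¬A ∧ (A ∧ C)) = min(0, 0.9) = 0
(C ⊃ A): 0.94 > 0.9, so result = 0.9
¬C: Gödel ¬ of 0.94 = 0 (operand ≠ 0)
¬¬C: Gödel ¬ of 0 = 1 (operand is 0)
¬¬¬C: Gödel ¬ of 1 = 0 (operand ≠ 0)
(B ⊃ ¬¬¬C): 0.09 > 0, so result = 0
((C ⊃ A) ∧ (B ⊃ ¬¬¬C)) = min(0.9, 0) = 0
((¬A ∧ (A ∧ C)) ∧ ((C ⊃ A) ∧ (B ⊃ ¬¬¬C))) = min(0, 0) = 0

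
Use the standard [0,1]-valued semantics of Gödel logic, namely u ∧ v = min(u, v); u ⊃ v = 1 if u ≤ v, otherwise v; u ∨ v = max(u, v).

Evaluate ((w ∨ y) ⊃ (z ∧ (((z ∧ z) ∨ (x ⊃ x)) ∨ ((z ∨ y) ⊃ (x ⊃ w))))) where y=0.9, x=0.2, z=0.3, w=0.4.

(w ∨ y) = max(0.4, 0.9) = 0.9
(z ∧ z) = min(0.3, 0.3) = 0.3
(x ⊃ x): 0.2 ≤ 0.2, so result = 1
((z ∧ z) ∨ (x ⊃ x)) = max(0.3, 1) = 1
(z ∨ y) = max(0.3, 0.9) = 0.9
(x ⊃ w): 0.2 ≤ 0.4, so result = 1
((z ∨ y) ⊃ (x ⊃ w)): 0.9 ≤ 1, so result = 1
(((z ∧ z) ∨ (x ⊃ x)) ∨ ((z ∨ y) ⊃ (x ⊃ w))) = max(1, 1) = 1
(z ∧ (((z ∧ z) ∨ (x ⊃ x)) ∨ ((z ∨ y) ⊃ (x ⊃ w)))) = min(0.3, 1) = 0.3
((w ∨ y) ⊃ (z ∧ (((z ∧ z) ∨ (x ⊃ x)) ∨ ((z ∨ y) ⊃ (x ⊃ w))))): 0.9 > 0.3, so result = 0.3

0.30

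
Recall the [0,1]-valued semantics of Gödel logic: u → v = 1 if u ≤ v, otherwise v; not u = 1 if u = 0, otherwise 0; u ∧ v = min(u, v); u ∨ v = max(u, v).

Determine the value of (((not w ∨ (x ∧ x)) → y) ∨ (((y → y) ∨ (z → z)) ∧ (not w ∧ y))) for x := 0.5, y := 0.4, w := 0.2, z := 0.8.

not w: Gödel ¬ of 0.2 = 0 (operand ≠ 0)
(x ∧ x) = min(0.5, 0.5) = 0.5
(not w ∨ (x ∧ x)) = max(0, 0.5) = 0.5
((not w ∨ (x ∧ x)) → y): 0.5 > 0.4, so result = 0.4
(y → y): 0.4 ≤ 0.4, so result = 1
(z → z): 0.8 ≤ 0.8, so result = 1
((y → y) ∨ (z → z)) = max(1, 1) = 1
not w: Gödel ¬ of 0.2 = 0 (operand ≠ 0)
(not w ∧ y) = min(0, 0.4) = 0
(((y → y) ∨ (z → z)) ∧ (not w ∧ y)) = min(1, 0) = 0
(((not w ∨ (x ∧ x)) → y) ∨ (((y → y) ∨ (z → z)) ∧ (not w ∧ y))) = max(0.4, 0) = 0.4

0.40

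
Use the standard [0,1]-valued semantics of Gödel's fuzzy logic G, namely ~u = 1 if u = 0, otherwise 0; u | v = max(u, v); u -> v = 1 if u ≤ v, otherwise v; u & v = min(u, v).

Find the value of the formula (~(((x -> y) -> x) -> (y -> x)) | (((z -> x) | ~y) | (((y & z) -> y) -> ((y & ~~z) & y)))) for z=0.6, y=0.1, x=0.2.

(x -> y): 0.2 > 0.1, so result = 0.1
((x -> y) -> x): 0.1 ≤ 0.2, so result = 1
(y -> x): 0.1 ≤ 0.2, so result = 1
(((x -> y) -> x) -> (y -> x)): 1 ≤ 1, so result = 1
~(((x -> y) -> x) -> (y -> x)): Gödel ¬ of 1 = 0 (operand ≠ 0)
(z -> x): 0.6 > 0.2, so result = 0.2
~y: Gödel ¬ of 0.1 = 0 (operand ≠ 0)
((z -> x) | ~y) = max(0.2, 0) = 0.2
(y & z) = min(0.1, 0.6) = 0.1
((y & z) -> y): 0.1 ≤ 0.1, so result = 1
~z: Gödel ¬ of 0.6 = 0 (operand ≠ 0)
~~z: Gödel ¬ of 0 = 1 (operand is 0)
(y & ~~z) = min(0.1, 1) = 0.1
((y & ~~z) & y) = min(0.1, 0.1) = 0.1
(((y & z) -> y) -> ((y & ~~z) & y)): 1 > 0.1, so result = 0.1
(((z -> x) | ~y) | (((y & z) -> y) -> ((y & ~~z) & y))) = max(0.2, 0.1) = 0.2
(~(((x -> y) -> x) -> (y -> x)) | (((z -> x) | ~y) | (((y & z) -> y) -> ((y & ~~z) & y)))) = max(0, 0.2) = 0.2

0.20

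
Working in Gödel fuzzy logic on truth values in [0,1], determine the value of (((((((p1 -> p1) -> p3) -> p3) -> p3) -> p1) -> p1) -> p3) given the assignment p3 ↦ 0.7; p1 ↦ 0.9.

0.70

(p1 -> p1): 0.9 ≤ 0.9, so result = 1
((p1 -> p1) -> p3): 1 > 0.7, so result = 0.7
(((p1 -> p1) -> p3) -> p3): 0.7 ≤ 0.7, so result = 1
((((p1 -> p1) -> p3) -> p3) -> p3): 1 > 0.7, so result = 0.7
(((((p1 -> p1) -> p3) -> p3) -> p3) -> p1): 0.7 ≤ 0.9, so result = 1
((((((p1 -> p1) -> p3) -> p3) -> p3) -> p1) -> p1): 1 > 0.9, so result = 0.9
(((((((p1 -> p1) -> p3) -> p3) -> p3) -> p1) -> p1) -> p3): 0.9 > 0.7, so result = 0.7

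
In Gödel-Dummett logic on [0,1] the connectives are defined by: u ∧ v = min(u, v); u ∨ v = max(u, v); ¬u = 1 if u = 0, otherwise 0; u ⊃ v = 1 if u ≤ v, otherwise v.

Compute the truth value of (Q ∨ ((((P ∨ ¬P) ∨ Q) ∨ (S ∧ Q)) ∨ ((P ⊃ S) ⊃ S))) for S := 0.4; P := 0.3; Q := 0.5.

¬P: Gödel ¬ of 0.3 = 0 (operand ≠ 0)
(P ∨ ¬P) = max(0.3, 0) = 0.3
((P ∨ ¬P) ∨ Q) = max(0.3, 0.5) = 0.5
(S ∧ Q) = min(0.4, 0.5) = 0.4
(((P ∨ ¬P) ∨ Q) ∨ (S ∧ Q)) = max(0.5, 0.4) = 0.5
(P ⊃ S): 0.3 ≤ 0.4, so result = 1
((P ⊃ S) ⊃ S): 1 > 0.4, so result = 0.4
((((P ∨ ¬P) ∨ Q) ∨ (S ∧ Q)) ∨ ((P ⊃ S) ⊃ S)) = max(0.5, 0.4) = 0.5
(Q ∨ ((((P ∨ ¬P) ∨ Q) ∨ (S ∧ Q)) ∨ ((P ⊃ S) ⊃ S))) = max(0.5, 0.5) = 0.5

0.50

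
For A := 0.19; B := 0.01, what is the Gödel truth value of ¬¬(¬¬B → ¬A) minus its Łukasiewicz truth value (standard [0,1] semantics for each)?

Gödel evaluation:
  ¬B: Gödel ¬ of 0.01 = 0 (operand ≠ 0)
  ¬¬B: Gödel ¬ of 0 = 1 (operand is 0)
  ¬A: Gödel ¬ of 0.19 = 0 (operand ≠ 0)
  (¬¬B → ¬A): 1 > 0, so result = 0
  ¬(¬¬B → ¬A): Gödel ¬ of 0 = 1 (operand is 0)
  ¬¬(¬¬B → ¬A): Gödel ¬ of 1 = 0 (operand ≠ 0)
  Gödel value = 0
Łukasiewicz evaluation:
  ¬B: Łukasiewicz ¬ gives 1 − 0.01 = 0.99
  ¬¬B: Łukasiewicz ¬ gives 1 − 0.99 = 0.01
  ¬A: Łukasiewicz ¬ gives 1 − 0.19 = 0.81
  (¬¬B → ¬A): min(1, 1 − 0.01 + 0.81) = 1
  ¬(¬¬B → ¬A): Łukasiewicz ¬ gives 1 − 1 = 0
  ¬¬(¬¬B → ¬A): Łukasiewicz ¬ gives 1 − 0 = 1
  Łukasiewicz value = 1
Difference: 0 − 1 = -1.00

-1.00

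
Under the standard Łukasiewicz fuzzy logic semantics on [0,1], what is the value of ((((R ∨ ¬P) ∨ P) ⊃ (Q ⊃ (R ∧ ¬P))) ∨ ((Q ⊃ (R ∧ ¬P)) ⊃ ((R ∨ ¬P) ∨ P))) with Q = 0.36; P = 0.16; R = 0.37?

¬P: Łukasiewicz ¬ gives 1 − 0.16 = 0.84
(R ∨ ¬P) = max(0.37, 0.84) = 0.84
((R ∨ ¬P) ∨ P) = max(0.84, 0.16) = 0.84
¬P: Łukasiewicz ¬ gives 1 − 0.16 = 0.84
(R ∧ ¬P) = min(0.37, 0.84) = 0.37
(Q ⊃ (R ∧ ¬P)): min(1, 1 − 0.36 + 0.37) = 1
(((R ∨ ¬P) ∨ P) ⊃ (Q ⊃ (R ∧ ¬P))): min(1, 1 − 0.84 + 1) = 1
¬P: Łukasiewicz ¬ gives 1 − 0.16 = 0.84
(R ∧ ¬P) = min(0.37, 0.84) = 0.37
(Q ⊃ (R ∧ ¬P)): min(1, 1 − 0.36 + 0.37) = 1
¬P: Łukasiewicz ¬ gives 1 − 0.16 = 0.84
(R ∨ ¬P) = max(0.37, 0.84) = 0.84
((R ∨ ¬P) ∨ P) = max(0.84, 0.16) = 0.84
((Q ⊃ (R ∧ ¬P)) ⊃ ((R ∨ ¬P) ∨ P)): min(1, 1 − 1 + 0.84) = 0.84
((((R ∨ ¬P) ∨ P) ⊃ (Q ⊃ (R ∧ ¬P))) ∨ ((Q ⊃ (R ∧ ¬P)) ⊃ ((R ∨ ¬P) ∨ P))) = max(1, 0.84) = 1

1.00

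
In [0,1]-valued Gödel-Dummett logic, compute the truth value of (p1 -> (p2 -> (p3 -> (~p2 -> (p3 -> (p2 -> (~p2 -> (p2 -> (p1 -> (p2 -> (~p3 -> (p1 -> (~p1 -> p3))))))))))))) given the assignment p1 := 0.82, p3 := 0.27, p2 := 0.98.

~p2: Gödel ¬ of 0.98 = 0 (operand ≠ 0)
~p2: Gödel ¬ of 0.98 = 0 (operand ≠ 0)
~p3: Gödel ¬ of 0.27 = 0 (operand ≠ 0)
~p1: Gödel ¬ of 0.82 = 0 (operand ≠ 0)
(~p1 -> p3): 0 ≤ 0.27, so result = 1
(p1 -> (~p1 -> p3)): 0.82 ≤ 1, so result = 1
(~p3 -> (p1 -> (~p1 -> p3))): 0 ≤ 1, so result = 1
(p2 -> (~p3 -> (p1 -> (~p1 -> p3)))): 0.98 ≤ 1, so result = 1
(p1 -> (p2 -> (~p3 -> (p1 -> (~p1 -> p3))))): 0.82 ≤ 1, so result = 1
(p2 -> (p1 -> (p2 -> (~p3 -> (p1 -> (~p1 -> p3)))))): 0.98 ≤ 1, so result = 1
(~p2 -> (p2 -> (p1 -> (p2 -> (~p3 -> (p1 -> (~p1 -> p3))))))): 0 ≤ 1, so result = 1
(p2 -> (~p2 -> (p2 -> (p1 -> (p2 -> (~p3 -> (p1 -> (~p1 -> p3)))))))): 0.98 ≤ 1, so result = 1
(p3 -> (p2 -> (~p2 -> (p2 -> (p1 -> (p2 -> (~p3 -> (p1 -> (~p1 -> p3))))))))): 0.27 ≤ 1, so result = 1
(~p2 -> (p3 -> (p2 -> (~p2 -> (p2 -> (p1 -> (p2 -> (~p3 -> (p1 -> (~p1 -> p3)))))))))): 0 ≤ 1, so result = 1
(p3 -> (~p2 -> (p3 -> (p2 -> (~p2 -> (p2 -> (p1 -> (p2 -> (~p3 -> (p1 -> (~p1 -> p3))))))))))): 0.27 ≤ 1, so result = 1
(p2 -> (p3 -> (~p2 -> (p3 -> (p2 -> (~p2 -> (p2 -> (p1 -> (p2 -> (~p3 -> (p1 -> (~p1 -> p3)))))))))))): 0.98 ≤ 1, so result = 1
(p1 -> (p2 -> (p3 -> (~p2 -> (p3 -> (p2 -> (~p2 -> (p2 -> (p1 -> (p2 -> (~p3 -> (p1 -> (~p1 -> p3))))))))))))): 0.82 ≤ 1, so result = 1

1.00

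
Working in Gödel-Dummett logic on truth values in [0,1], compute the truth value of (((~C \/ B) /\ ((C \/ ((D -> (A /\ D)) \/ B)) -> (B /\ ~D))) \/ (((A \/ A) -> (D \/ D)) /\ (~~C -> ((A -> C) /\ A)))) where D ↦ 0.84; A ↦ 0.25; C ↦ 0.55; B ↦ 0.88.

~C: Gödel ¬ of 0.55 = 0 (operand ≠ 0)
(~C \/ B) = max(0, 0.88) = 0.88
(A /\ D) = min(0.25, 0.84) = 0.25
(D -> (A /\ D)): 0.84 > 0.25, so result = 0.25
((D -> (A /\ D)) \/ B) = max(0.25, 0.88) = 0.88
(C \/ ((D -> (A /\ D)) \/ B)) = max(0.55, 0.88) = 0.88
~D: Gödel ¬ of 0.84 = 0 (operand ≠ 0)
(B /\ ~D) = min(0.88, 0) = 0
((C \/ ((D -> (A /\ D)) \/ B)) -> (B /\ ~D)): 0.88 > 0, so result = 0
((~C \/ B) /\ ((C \/ ((D -> (A /\ D)) \/ B)) -> (B /\ ~D))) = min(0.88, 0) = 0
(A \/ A) = max(0.25, 0.25) = 0.25
(D \/ D) = max(0.84, 0.84) = 0.84
((A \/ A) -> (D \/ D)): 0.25 ≤ 0.84, so result = 1
~C: Gödel ¬ of 0.55 = 0 (operand ≠ 0)
~~C: Gödel ¬ of 0 = 1 (operand is 0)
(A -> C): 0.25 ≤ 0.55, so result = 1
((A -> C) /\ A) = min(1, 0.25) = 0.25
(~~C -> ((A -> C) /\ A)): 1 > 0.25, so result = 0.25
(((A \/ A) -> (D \/ D)) /\ (~~C -> ((A -> C) /\ A))) = min(1, 0.25) = 0.25
(((~C \/ B) /\ ((C \/ ((D -> (A /\ D)) \/ B)) -> (B /\ ~D))) \/ (((A \/ A) -> (D \/ D)) /\ (~~C -> ((A -> C) /\ A)))) = max(0, 0.25) = 0.25

0.25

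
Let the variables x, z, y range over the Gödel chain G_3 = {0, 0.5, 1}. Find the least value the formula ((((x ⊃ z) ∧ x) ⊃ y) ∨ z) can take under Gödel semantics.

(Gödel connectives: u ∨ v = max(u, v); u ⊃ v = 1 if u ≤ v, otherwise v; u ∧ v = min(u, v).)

The minimum is attained at x = 0.5, z = 0.5, y = 0:
  (x ⊃ z): 0.5 ≤ 0.5, so result = 1
  ((x ⊃ z) ∧ x) = min(1, 0.5) = 0.5
  (((x ⊃ z) ∧ x) ⊃ y): 0.5 > 0, so result = 0
  ((((x ⊃ z) ∧ x) ⊃ y) ∨ z) = max(0, 0.5) = 0.5
Checking all 27 assignments confirms none give a value below 0.50.

0.50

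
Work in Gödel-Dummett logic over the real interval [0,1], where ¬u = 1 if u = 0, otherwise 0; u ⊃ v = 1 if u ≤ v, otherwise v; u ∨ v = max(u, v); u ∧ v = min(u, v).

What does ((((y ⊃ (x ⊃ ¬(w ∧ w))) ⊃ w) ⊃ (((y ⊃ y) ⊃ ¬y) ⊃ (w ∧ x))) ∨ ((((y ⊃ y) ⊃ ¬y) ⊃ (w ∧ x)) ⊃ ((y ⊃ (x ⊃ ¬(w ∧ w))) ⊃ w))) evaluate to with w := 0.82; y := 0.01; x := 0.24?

(w ∧ w) = min(0.82, 0.82) = 0.82
¬(w ∧ w): Gödel ¬ of 0.82 = 0 (operand ≠ 0)
(x ⊃ ¬(w ∧ w)): 0.24 > 0, so result = 0
(y ⊃ (x ⊃ ¬(w ∧ w))): 0.01 > 0, so result = 0
((y ⊃ (x ⊃ ¬(w ∧ w))) ⊃ w): 0 ≤ 0.82, so result = 1
(y ⊃ y): 0.01 ≤ 0.01, so result = 1
¬y: Gödel ¬ of 0.01 = 0 (operand ≠ 0)
((y ⊃ y) ⊃ ¬y): 1 > 0, so result = 0
(w ∧ x) = min(0.82, 0.24) = 0.24
(((y ⊃ y) ⊃ ¬y) ⊃ (w ∧ x)): 0 ≤ 0.24, so result = 1
(((y ⊃ (x ⊃ ¬(w ∧ w))) ⊃ w) ⊃ (((y ⊃ y) ⊃ ¬y) ⊃ (w ∧ x))): 1 ≤ 1, so result = 1
(y ⊃ y): 0.01 ≤ 0.01, so result = 1
¬y: Gödel ¬ of 0.01 = 0 (operand ≠ 0)
((y ⊃ y) ⊃ ¬y): 1 > 0, so result = 0
(w ∧ x) = min(0.82, 0.24) = 0.24
(((y ⊃ y) ⊃ ¬y) ⊃ (w ∧ x)): 0 ≤ 0.24, so result = 1
(w ∧ w) = min(0.82, 0.82) = 0.82
¬(w ∧ w): Gödel ¬ of 0.82 = 0 (operand ≠ 0)
(x ⊃ ¬(w ∧ w)): 0.24 > 0, so result = 0
(y ⊃ (x ⊃ ¬(w ∧ w))): 0.01 > 0, so result = 0
((y ⊃ (x ⊃ ¬(w ∧ w))) ⊃ w): 0 ≤ 0.82, so result = 1
((((y ⊃ y) ⊃ ¬y) ⊃ (w ∧ x)) ⊃ ((y ⊃ (x ⊃ ¬(w ∧ w))) ⊃ w)): 1 ≤ 1, so result = 1
((((y ⊃ (x ⊃ ¬(w ∧ w))) ⊃ w) ⊃ (((y ⊃ y) ⊃ ¬y) ⊃ (w ∧ x))) ∨ ((((y ⊃ y) ⊃ ¬y) ⊃ (w ∧ x)) ⊃ ((y ⊃ (x ⊃ ¬(w ∧ w))) ⊃ w))) = max(1, 1) = 1

1.00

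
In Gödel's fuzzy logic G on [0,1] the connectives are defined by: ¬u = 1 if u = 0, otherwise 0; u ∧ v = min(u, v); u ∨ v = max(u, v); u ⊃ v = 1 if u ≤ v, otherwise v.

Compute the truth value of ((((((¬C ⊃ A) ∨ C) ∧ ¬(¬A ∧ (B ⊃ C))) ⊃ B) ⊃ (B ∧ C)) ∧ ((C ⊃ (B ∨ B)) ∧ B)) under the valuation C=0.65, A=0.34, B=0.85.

0.65

¬C: Gödel ¬ of 0.65 = 0 (operand ≠ 0)
(¬C ⊃ A): 0 ≤ 0.34, so result = 1
((¬C ⊃ A) ∨ C) = max(1, 0.65) = 1
¬A: Gödel ¬ of 0.34 = 0 (operand ≠ 0)
(B ⊃ C): 0.85 > 0.65, so result = 0.65
(¬A ∧ (B ⊃ C)) = min(0, 0.65) = 0
¬(¬A ∧ (B ⊃ C)): Gödel ¬ of 0 = 1 (operand is 0)
(((¬C ⊃ A) ∨ C) ∧ ¬(¬A ∧ (B ⊃ C))) = min(1, 1) = 1
((((¬C ⊃ A) ∨ C) ∧ ¬(¬A ∧ (B ⊃ C))) ⊃ B): 1 > 0.85, so result = 0.85
(B ∧ C) = min(0.85, 0.65) = 0.65
(((((¬C ⊃ A) ∨ C) ∧ ¬(¬A ∧ (B ⊃ C))) ⊃ B) ⊃ (B ∧ C)): 0.85 > 0.65, so result = 0.65
(B ∨ B) = max(0.85, 0.85) = 0.85
(C ⊃ (B ∨ B)): 0.65 ≤ 0.85, so result = 1
((C ⊃ (B ∨ B)) ∧ B) = min(1, 0.85) = 0.85
((((((¬C ⊃ A) ∨ C) ∧ ¬(¬A ∧ (B ⊃ C))) ⊃ B) ⊃ (B ∧ C)) ∧ ((C ⊃ (B ∨ B)) ∧ B)) = min(0.65, 0.85) = 0.65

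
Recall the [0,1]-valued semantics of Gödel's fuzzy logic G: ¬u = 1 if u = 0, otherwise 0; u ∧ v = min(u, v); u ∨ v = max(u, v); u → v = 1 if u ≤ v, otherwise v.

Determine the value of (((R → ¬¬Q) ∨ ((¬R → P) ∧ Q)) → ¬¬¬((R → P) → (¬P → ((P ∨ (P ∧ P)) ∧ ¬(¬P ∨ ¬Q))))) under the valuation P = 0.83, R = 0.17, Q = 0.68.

¬Q: Gödel ¬ of 0.68 = 0 (operand ≠ 0)
¬¬Q: Gödel ¬ of 0 = 1 (operand is 0)
(R → ¬¬Q): 0.17 ≤ 1, so result = 1
¬R: Gödel ¬ of 0.17 = 0 (operand ≠ 0)
(¬R → P): 0 ≤ 0.83, so result = 1
((¬R → P) ∧ Q) = min(1, 0.68) = 0.68
((R → ¬¬Q) ∨ ((¬R → P) ∧ Q)) = max(1, 0.68) = 1
(R → P): 0.17 ≤ 0.83, so result = 1
¬P: Gödel ¬ of 0.83 = 0 (operand ≠ 0)
(P ∧ P) = min(0.83, 0.83) = 0.83
(P ∨ (P ∧ P)) = max(0.83, 0.83) = 0.83
¬P: Gödel ¬ of 0.83 = 0 (operand ≠ 0)
¬Q: Gödel ¬ of 0.68 = 0 (operand ≠ 0)
(¬P ∨ ¬Q) = max(0, 0) = 0
¬(¬P ∨ ¬Q): Gödel ¬ of 0 = 1 (operand is 0)
((P ∨ (P ∧ P)) ∧ ¬(¬P ∨ ¬Q)) = min(0.83, 1) = 0.83
(¬P → ((P ∨ (P ∧ P)) ∧ ¬(¬P ∨ ¬Q))): 0 ≤ 0.83, so result = 1
((R → P) → (¬P → ((P ∨ (P ∧ P)) ∧ ¬(¬P ∨ ¬Q)))): 1 ≤ 1, so result = 1
¬((R → P) → (¬P → ((P ∨ (P ∧ P)) ∧ ¬(¬P ∨ ¬Q)))): Gödel ¬ of 1 = 0 (operand ≠ 0)
¬¬((R → P) → (¬P → ((P ∨ (P ∧ P)) ∧ ¬(¬P ∨ ¬Q)))): Gödel ¬ of 0 = 1 (operand is 0)
¬¬¬((R → P) → (¬P → ((P ∨ (P ∧ P)) ∧ ¬(¬P ∨ ¬Q)))): Gödel ¬ of 1 = 0 (operand ≠ 0)
(((R → ¬¬Q) ∨ ((¬R → P) ∧ Q)) → ¬¬¬((R → P) → (¬P → ((P ∨ (P ∧ P)) ∧ ¬(¬P ∨ ¬Q))))): 1 > 0, so result = 0

0.00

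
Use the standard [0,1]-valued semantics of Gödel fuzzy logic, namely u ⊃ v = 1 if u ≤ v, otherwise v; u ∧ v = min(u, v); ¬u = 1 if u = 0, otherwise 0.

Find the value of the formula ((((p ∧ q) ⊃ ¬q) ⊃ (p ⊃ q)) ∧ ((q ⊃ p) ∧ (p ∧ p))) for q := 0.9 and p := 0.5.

(p ∧ q) = min(0.5, 0.9) = 0.5
¬q: Gödel ¬ of 0.9 = 0 (operand ≠ 0)
((p ∧ q) ⊃ ¬q): 0.5 > 0, so result = 0
(p ⊃ q): 0.5 ≤ 0.9, so result = 1
(((p ∧ q) ⊃ ¬q) ⊃ (p ⊃ q)): 0 ≤ 1, so result = 1
(q ⊃ p): 0.9 > 0.5, so result = 0.5
(p ∧ p) = min(0.5, 0.5) = 0.5
((q ⊃ p) ∧ (p ∧ p)) = min(0.5, 0.5) = 0.5
((((p ∧ q) ⊃ ¬q) ⊃ (p ⊃ q)) ∧ ((q ⊃ p) ∧ (p ∧ p))) = min(1, 0.5) = 0.5

0.50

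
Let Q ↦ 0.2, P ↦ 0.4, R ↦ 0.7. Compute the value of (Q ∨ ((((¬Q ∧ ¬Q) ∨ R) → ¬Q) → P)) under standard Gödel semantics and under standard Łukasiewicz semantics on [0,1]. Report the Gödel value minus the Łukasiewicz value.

Gödel evaluation:
  ¬Q: Gödel ¬ of 0.2 = 0 (operand ≠ 0)
  ¬Q: Gödel ¬ of 0.2 = 0 (operand ≠ 0)
  (¬Q ∧ ¬Q) = min(0, 0) = 0
  ((¬Q ∧ ¬Q) ∨ R) = max(0, 0.7) = 0.7
  ¬Q: Gödel ¬ of 0.2 = 0 (operand ≠ 0)
  (((¬Q ∧ ¬Q) ∨ R) → ¬Q): 0.7 > 0, so result = 0
  ((((¬Q ∧ ¬Q) ∨ R) → ¬Q) → P): 0 ≤ 0.4, so result = 1
  (Q ∨ ((((¬Q ∧ ¬Q) ∨ R) → ¬Q) → P)) = max(0.2, 1) = 1
  Gödel value = 1
Łukasiewicz evaluation:
  ¬Q: Łukasiewicz ¬ gives 1 − 0.2 = 0.8
  ¬Q: Łukasiewicz ¬ gives 1 − 0.2 = 0.8
  (¬Q ∧ ¬Q) = min(0.8, 0.8) = 0.8
  ((¬Q ∧ ¬Q) ∨ R) = max(0.8, 0.7) = 0.8
  ¬Q: Łukasiewicz ¬ gives 1 − 0.2 = 0.8
  (((¬Q ∧ ¬Q) ∨ R) → ¬Q): min(1, 1 − 0.8 + 0.8) = 1
  ((((¬Q ∧ ¬Q) ∨ R) → ¬Q) → P): min(1, 1 − 1 + 0.4) = 0.4
  (Q ∨ ((((¬Q ∧ ¬Q) ∨ R) → ¬Q) → P)) = max(0.2, 0.4) = 0.4
  Łukasiewicz value = 0.4
Difference: 1 − 0.4 = 0.60

0.60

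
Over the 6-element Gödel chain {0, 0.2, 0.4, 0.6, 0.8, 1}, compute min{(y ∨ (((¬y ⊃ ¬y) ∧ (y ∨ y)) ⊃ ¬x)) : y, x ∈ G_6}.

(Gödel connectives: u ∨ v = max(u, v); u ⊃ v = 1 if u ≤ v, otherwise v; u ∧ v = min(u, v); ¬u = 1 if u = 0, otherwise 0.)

0.20

The minimum is attained at y = 0.2, x = 0.2:
  ¬y: Gödel ¬ of 0.2 = 0 (operand ≠ 0)
  ¬y: Gödel ¬ of 0.2 = 0 (operand ≠ 0)
  (¬y ⊃ ¬y): 0 ≤ 0, so result = 1
  (y ∨ y) = max(0.2, 0.2) = 0.2
  ((¬y ⊃ ¬y) ∧ (y ∨ y)) = min(1, 0.2) = 0.2
  ¬x: Gödel ¬ of 0.2 = 0 (operand ≠ 0)
  (((¬y ⊃ ¬y) ∧ (y ∨ y)) ⊃ ¬x): 0.2 > 0, so result = 0
  (y ∨ (((¬y ⊃ ¬y) ∧ (y ∨ y)) ⊃ ¬x)) = max(0.2, 0) = 0.2
Checking all 36 assignments confirms none give a value below 0.20.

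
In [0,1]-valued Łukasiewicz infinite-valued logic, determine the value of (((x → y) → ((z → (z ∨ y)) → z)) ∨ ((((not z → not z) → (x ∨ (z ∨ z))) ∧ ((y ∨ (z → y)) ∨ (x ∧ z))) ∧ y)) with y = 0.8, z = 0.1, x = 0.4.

(x → y): min(1, 1 − 0.4 + 0.8) = 1
(z ∨ y) = max(0.1, 0.8) = 0.8
(z → (z ∨ y)): min(1, 1 − 0.1 + 0.8) = 1
((z → (z ∨ y)) → z): min(1, 1 − 1 + 0.1) = 0.1
((x → y) → ((z → (z ∨ y)) → z)): min(1, 1 − 1 + 0.1) = 0.1
not z: Łukasiewicz ¬ gives 1 − 0.1 = 0.9
not z: Łukasiewicz ¬ gives 1 − 0.1 = 0.9
(not z → not z): min(1, 1 − 0.9 + 0.9) = 1
(z ∨ z) = max(0.1, 0.1) = 0.1
(x ∨ (z ∨ z)) = max(0.4, 0.1) = 0.4
((not z → not z) → (x ∨ (z ∨ z))): min(1, 1 − 1 + 0.4) = 0.4
(z → y): min(1, 1 − 0.1 + 0.8) = 1
(y ∨ (z → y)) = max(0.8, 1) = 1
(x ∧ z) = min(0.4, 0.1) = 0.1
((y ∨ (z → y)) ∨ (x ∧ z)) = max(1, 0.1) = 1
(((not z → not z) → (x ∨ (z ∨ z))) ∧ ((y ∨ (z → y)) ∨ (x ∧ z))) = min(0.4, 1) = 0.4
((((not z → not z) → (x ∨ (z ∨ z))) ∧ ((y ∨ (z → y)) ∨ (x ∧ z))) ∧ y) = min(0.4, 0.8) = 0.4
(((x → y) → ((z → (z ∨ y)) → z)) ∨ ((((not z → not z) → (x ∨ (z ∨ z))) ∧ ((y ∨ (z → y)) ∨ (x ∧ z))) ∧ y)) = max(0.1, 0.4) = 0.4

0.40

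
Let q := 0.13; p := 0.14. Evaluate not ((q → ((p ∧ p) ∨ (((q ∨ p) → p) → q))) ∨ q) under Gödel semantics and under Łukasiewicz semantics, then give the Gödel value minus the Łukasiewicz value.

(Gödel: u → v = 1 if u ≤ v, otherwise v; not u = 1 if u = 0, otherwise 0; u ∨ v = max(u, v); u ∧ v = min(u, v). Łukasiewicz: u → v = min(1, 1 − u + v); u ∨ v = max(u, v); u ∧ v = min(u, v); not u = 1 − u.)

Gödel evaluation:
  (p ∧ p) = min(0.14, 0.14) = 0.14
  (q ∨ p) = max(0.13, 0.14) = 0.14
  ((q ∨ p) → p): 0.14 ≤ 0.14, so result = 1
  (((q ∨ p) → p) → q): 1 > 0.13, so result = 0.13
  ((p ∧ p) ∨ (((q ∨ p) → p) → q)) = max(0.14, 0.13) = 0.14
  (q → ((p ∧ p) ∨ (((q ∨ p) → p) → q))): 0.13 ≤ 0.14, so result = 1
  ((q → ((p ∧ p) ∨ (((q ∨ p) → p) → q))) ∨ q) = max(1, 0.13) = 1
  not ((q → ((p ∧ p) ∨ (((q ∨ p) → p) → q))) ∨ q): Gödel ¬ of 1 = 0 (operand ≠ 0)
  Gödel value = 0
Łukasiewicz evaluation:
  (p ∧ p) = min(0.14, 0.14) = 0.14
  (q ∨ p) = max(0.13, 0.14) = 0.14
  ((q ∨ p) → p): min(1, 1 − 0.14 + 0.14) = 1
  (((q ∨ p) → p) → q): min(1, 1 − 1 + 0.13) = 0.13
  ((p ∧ p) ∨ (((q ∨ p) → p) → q)) = max(0.14, 0.13) = 0.14
  (q → ((p ∧ p) ∨ (((q ∨ p) → p) → q))): min(1, 1 − 0.13 + 0.14) = 1
  ((q → ((p ∧ p) ∨ (((q ∨ p) → p) → q))) ∨ q) = max(1, 0.13) = 1
  not ((q → ((p ∧ p) ∨ (((q ∨ p) → p) → q))) ∨ q): Łukasiewicz ¬ gives 1 − 1 = 0
  Łukasiewicz value = 0
Difference: 0 − 0 = 0.00

0.00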